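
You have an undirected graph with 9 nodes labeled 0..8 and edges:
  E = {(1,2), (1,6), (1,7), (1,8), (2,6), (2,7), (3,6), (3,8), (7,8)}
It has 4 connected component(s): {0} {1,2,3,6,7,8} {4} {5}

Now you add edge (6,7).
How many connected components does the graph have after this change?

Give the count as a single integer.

Initial component count: 4
Add (6,7): endpoints already in same component. Count unchanged: 4.
New component count: 4

Answer: 4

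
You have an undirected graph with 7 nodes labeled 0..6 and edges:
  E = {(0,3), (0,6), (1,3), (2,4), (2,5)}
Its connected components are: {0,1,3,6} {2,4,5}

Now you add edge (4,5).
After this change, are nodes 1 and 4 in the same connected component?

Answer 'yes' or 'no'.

Answer: no

Derivation:
Initial components: {0,1,3,6} {2,4,5}
Adding edge (4,5): both already in same component {2,4,5}. No change.
New components: {0,1,3,6} {2,4,5}
Are 1 and 4 in the same component? no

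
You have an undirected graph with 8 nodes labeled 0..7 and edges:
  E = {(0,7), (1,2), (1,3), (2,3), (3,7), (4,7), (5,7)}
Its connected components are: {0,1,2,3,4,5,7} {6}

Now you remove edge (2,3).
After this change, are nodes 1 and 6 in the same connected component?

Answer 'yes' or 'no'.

Answer: no

Derivation:
Initial components: {0,1,2,3,4,5,7} {6}
Removing edge (2,3): not a bridge — component count unchanged at 2.
New components: {0,1,2,3,4,5,7} {6}
Are 1 and 6 in the same component? no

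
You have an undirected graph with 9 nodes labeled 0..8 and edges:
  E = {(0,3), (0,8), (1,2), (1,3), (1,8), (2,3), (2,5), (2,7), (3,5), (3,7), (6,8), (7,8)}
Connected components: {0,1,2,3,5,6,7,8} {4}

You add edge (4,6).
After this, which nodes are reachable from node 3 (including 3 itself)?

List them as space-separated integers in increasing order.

Before: nodes reachable from 3: {0,1,2,3,5,6,7,8}
Adding (4,6): merges 3's component with another. Reachability grows.
After: nodes reachable from 3: {0,1,2,3,4,5,6,7,8}

Answer: 0 1 2 3 4 5 6 7 8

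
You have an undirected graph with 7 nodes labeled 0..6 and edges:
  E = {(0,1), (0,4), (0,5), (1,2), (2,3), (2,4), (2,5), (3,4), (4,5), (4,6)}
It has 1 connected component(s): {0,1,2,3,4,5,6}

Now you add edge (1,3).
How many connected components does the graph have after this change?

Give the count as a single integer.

Initial component count: 1
Add (1,3): endpoints already in same component. Count unchanged: 1.
New component count: 1

Answer: 1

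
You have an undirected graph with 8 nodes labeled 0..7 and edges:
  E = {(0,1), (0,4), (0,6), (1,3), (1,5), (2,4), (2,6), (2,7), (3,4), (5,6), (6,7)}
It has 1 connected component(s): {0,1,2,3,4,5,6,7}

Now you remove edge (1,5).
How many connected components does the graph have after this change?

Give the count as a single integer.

Initial component count: 1
Remove (1,5): not a bridge. Count unchanged: 1.
  After removal, components: {0,1,2,3,4,5,6,7}
New component count: 1

Answer: 1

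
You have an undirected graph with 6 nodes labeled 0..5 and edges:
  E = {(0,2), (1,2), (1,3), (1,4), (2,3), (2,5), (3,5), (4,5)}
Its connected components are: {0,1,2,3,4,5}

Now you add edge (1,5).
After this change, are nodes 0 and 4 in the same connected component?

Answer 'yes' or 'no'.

Initial components: {0,1,2,3,4,5}
Adding edge (1,5): both already in same component {0,1,2,3,4,5}. No change.
New components: {0,1,2,3,4,5}
Are 0 and 4 in the same component? yes

Answer: yes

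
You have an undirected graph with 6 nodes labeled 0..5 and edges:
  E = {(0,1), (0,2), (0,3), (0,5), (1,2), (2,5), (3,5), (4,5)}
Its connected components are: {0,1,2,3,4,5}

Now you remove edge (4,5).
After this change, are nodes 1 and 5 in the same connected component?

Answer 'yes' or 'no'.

Initial components: {0,1,2,3,4,5}
Removing edge (4,5): it was a bridge — component count 1 -> 2.
New components: {0,1,2,3,5} {4}
Are 1 and 5 in the same component? yes

Answer: yes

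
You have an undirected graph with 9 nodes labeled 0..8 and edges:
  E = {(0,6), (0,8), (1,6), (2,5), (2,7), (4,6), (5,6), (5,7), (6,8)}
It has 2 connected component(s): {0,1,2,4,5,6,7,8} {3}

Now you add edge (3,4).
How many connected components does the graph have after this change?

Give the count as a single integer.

Answer: 1

Derivation:
Initial component count: 2
Add (3,4): merges two components. Count decreases: 2 -> 1.
New component count: 1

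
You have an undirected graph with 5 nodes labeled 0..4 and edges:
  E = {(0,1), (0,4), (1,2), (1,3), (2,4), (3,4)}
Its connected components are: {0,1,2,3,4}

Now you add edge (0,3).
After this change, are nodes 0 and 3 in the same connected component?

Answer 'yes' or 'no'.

Initial components: {0,1,2,3,4}
Adding edge (0,3): both already in same component {0,1,2,3,4}. No change.
New components: {0,1,2,3,4}
Are 0 and 3 in the same component? yes

Answer: yes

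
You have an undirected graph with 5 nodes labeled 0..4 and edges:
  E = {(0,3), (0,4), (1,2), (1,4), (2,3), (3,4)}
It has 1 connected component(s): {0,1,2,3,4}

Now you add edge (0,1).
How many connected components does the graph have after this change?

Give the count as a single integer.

Initial component count: 1
Add (0,1): endpoints already in same component. Count unchanged: 1.
New component count: 1

Answer: 1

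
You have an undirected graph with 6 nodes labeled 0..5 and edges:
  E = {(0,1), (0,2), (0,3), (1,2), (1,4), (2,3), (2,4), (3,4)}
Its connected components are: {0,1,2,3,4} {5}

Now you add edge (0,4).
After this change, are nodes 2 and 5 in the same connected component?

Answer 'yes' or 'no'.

Answer: no

Derivation:
Initial components: {0,1,2,3,4} {5}
Adding edge (0,4): both already in same component {0,1,2,3,4}. No change.
New components: {0,1,2,3,4} {5}
Are 2 and 5 in the same component? no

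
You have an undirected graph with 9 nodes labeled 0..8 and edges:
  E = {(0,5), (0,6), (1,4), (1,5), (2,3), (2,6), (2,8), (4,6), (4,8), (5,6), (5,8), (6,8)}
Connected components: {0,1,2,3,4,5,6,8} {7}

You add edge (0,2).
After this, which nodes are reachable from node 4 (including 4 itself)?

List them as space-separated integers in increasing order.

Answer: 0 1 2 3 4 5 6 8

Derivation:
Before: nodes reachable from 4: {0,1,2,3,4,5,6,8}
Adding (0,2): both endpoints already in same component. Reachability from 4 unchanged.
After: nodes reachable from 4: {0,1,2,3,4,5,6,8}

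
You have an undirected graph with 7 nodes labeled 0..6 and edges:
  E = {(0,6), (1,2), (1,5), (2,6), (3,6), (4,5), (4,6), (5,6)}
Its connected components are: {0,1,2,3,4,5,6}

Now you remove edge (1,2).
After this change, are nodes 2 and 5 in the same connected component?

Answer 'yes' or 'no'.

Initial components: {0,1,2,3,4,5,6}
Removing edge (1,2): not a bridge — component count unchanged at 1.
New components: {0,1,2,3,4,5,6}
Are 2 and 5 in the same component? yes

Answer: yes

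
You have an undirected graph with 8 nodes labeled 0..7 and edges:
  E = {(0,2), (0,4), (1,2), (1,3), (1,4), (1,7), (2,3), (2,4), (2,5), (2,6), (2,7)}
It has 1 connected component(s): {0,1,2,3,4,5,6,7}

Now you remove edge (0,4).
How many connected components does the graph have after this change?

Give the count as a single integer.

Initial component count: 1
Remove (0,4): not a bridge. Count unchanged: 1.
  After removal, components: {0,1,2,3,4,5,6,7}
New component count: 1

Answer: 1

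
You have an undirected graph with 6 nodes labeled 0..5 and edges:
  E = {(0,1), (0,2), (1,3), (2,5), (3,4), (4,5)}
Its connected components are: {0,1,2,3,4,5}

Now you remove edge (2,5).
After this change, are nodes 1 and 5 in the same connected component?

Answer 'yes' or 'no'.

Initial components: {0,1,2,3,4,5}
Removing edge (2,5): not a bridge — component count unchanged at 1.
New components: {0,1,2,3,4,5}
Are 1 and 5 in the same component? yes

Answer: yes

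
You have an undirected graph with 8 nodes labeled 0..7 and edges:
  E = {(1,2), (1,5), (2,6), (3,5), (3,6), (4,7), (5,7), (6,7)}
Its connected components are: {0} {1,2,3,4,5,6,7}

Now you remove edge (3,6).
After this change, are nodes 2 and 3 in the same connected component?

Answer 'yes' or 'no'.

Initial components: {0} {1,2,3,4,5,6,7}
Removing edge (3,6): not a bridge — component count unchanged at 2.
New components: {0} {1,2,3,4,5,6,7}
Are 2 and 3 in the same component? yes

Answer: yes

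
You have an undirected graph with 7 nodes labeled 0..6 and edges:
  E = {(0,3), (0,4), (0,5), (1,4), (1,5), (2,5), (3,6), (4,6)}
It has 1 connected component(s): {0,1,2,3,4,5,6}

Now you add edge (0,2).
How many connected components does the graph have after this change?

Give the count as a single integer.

Initial component count: 1
Add (0,2): endpoints already in same component. Count unchanged: 1.
New component count: 1

Answer: 1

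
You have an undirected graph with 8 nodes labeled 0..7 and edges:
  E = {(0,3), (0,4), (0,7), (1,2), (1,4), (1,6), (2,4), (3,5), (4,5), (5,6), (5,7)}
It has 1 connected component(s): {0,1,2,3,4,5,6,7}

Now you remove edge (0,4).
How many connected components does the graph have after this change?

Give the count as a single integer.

Answer: 1

Derivation:
Initial component count: 1
Remove (0,4): not a bridge. Count unchanged: 1.
  After removal, components: {0,1,2,3,4,5,6,7}
New component count: 1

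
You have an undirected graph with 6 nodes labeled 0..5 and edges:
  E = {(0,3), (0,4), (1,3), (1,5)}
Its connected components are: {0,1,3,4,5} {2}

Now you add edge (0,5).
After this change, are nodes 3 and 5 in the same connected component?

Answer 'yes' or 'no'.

Answer: yes

Derivation:
Initial components: {0,1,3,4,5} {2}
Adding edge (0,5): both already in same component {0,1,3,4,5}. No change.
New components: {0,1,3,4,5} {2}
Are 3 and 5 in the same component? yes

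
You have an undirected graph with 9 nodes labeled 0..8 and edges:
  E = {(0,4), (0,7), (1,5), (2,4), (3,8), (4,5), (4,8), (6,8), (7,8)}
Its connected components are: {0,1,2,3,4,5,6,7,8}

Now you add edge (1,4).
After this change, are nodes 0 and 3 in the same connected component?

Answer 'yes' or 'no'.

Initial components: {0,1,2,3,4,5,6,7,8}
Adding edge (1,4): both already in same component {0,1,2,3,4,5,6,7,8}. No change.
New components: {0,1,2,3,4,5,6,7,8}
Are 0 and 3 in the same component? yes

Answer: yes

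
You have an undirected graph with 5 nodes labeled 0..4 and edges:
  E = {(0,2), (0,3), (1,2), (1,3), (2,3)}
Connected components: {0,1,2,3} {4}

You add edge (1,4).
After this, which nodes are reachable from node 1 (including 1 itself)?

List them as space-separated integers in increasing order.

Answer: 0 1 2 3 4

Derivation:
Before: nodes reachable from 1: {0,1,2,3}
Adding (1,4): merges 1's component with another. Reachability grows.
After: nodes reachable from 1: {0,1,2,3,4}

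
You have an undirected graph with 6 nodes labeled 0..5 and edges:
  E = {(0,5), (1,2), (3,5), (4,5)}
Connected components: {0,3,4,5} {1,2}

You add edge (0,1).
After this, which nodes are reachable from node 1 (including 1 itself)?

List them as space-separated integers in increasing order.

Answer: 0 1 2 3 4 5

Derivation:
Before: nodes reachable from 1: {1,2}
Adding (0,1): merges 1's component with another. Reachability grows.
After: nodes reachable from 1: {0,1,2,3,4,5}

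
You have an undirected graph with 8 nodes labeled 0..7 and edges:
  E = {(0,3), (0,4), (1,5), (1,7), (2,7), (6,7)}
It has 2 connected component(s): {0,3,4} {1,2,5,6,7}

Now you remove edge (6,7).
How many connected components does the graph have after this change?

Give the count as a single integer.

Initial component count: 2
Remove (6,7): it was a bridge. Count increases: 2 -> 3.
  After removal, components: {0,3,4} {1,2,5,7} {6}
New component count: 3

Answer: 3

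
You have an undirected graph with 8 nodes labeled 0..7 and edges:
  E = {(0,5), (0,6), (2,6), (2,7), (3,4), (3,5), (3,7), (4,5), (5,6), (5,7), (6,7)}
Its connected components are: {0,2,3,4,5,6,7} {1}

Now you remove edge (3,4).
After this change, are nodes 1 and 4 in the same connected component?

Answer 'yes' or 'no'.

Initial components: {0,2,3,4,5,6,7} {1}
Removing edge (3,4): not a bridge — component count unchanged at 2.
New components: {0,2,3,4,5,6,7} {1}
Are 1 and 4 in the same component? no

Answer: no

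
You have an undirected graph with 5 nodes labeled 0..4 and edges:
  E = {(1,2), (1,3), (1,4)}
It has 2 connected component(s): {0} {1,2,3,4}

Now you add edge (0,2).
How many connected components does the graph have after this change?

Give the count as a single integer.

Answer: 1

Derivation:
Initial component count: 2
Add (0,2): merges two components. Count decreases: 2 -> 1.
New component count: 1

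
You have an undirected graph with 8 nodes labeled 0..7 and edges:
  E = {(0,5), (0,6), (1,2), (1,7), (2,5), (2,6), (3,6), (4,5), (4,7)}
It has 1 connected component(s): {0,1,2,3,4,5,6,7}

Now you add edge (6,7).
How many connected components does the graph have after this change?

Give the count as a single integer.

Initial component count: 1
Add (6,7): endpoints already in same component. Count unchanged: 1.
New component count: 1

Answer: 1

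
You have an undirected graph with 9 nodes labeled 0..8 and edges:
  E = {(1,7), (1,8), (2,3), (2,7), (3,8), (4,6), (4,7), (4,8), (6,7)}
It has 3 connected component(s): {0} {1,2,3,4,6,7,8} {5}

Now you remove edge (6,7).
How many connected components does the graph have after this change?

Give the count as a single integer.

Answer: 3

Derivation:
Initial component count: 3
Remove (6,7): not a bridge. Count unchanged: 3.
  After removal, components: {0} {1,2,3,4,6,7,8} {5}
New component count: 3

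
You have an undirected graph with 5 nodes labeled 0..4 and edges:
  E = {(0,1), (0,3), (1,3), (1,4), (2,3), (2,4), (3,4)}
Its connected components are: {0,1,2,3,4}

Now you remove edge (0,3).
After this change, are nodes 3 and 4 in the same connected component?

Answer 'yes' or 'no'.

Answer: yes

Derivation:
Initial components: {0,1,2,3,4}
Removing edge (0,3): not a bridge — component count unchanged at 1.
New components: {0,1,2,3,4}
Are 3 and 4 in the same component? yes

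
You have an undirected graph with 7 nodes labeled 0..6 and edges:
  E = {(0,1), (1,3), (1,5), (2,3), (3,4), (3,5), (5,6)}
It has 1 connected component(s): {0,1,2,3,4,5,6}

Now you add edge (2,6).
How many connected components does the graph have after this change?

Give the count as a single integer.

Answer: 1

Derivation:
Initial component count: 1
Add (2,6): endpoints already in same component. Count unchanged: 1.
New component count: 1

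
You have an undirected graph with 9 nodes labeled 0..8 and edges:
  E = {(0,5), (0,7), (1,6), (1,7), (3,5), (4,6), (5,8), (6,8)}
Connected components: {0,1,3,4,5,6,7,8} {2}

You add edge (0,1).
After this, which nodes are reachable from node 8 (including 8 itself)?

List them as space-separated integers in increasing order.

Before: nodes reachable from 8: {0,1,3,4,5,6,7,8}
Adding (0,1): both endpoints already in same component. Reachability from 8 unchanged.
After: nodes reachable from 8: {0,1,3,4,5,6,7,8}

Answer: 0 1 3 4 5 6 7 8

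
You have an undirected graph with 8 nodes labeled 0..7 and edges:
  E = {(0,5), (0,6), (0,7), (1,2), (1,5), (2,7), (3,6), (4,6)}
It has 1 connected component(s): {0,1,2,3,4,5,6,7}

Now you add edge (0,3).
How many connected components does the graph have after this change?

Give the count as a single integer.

Answer: 1

Derivation:
Initial component count: 1
Add (0,3): endpoints already in same component. Count unchanged: 1.
New component count: 1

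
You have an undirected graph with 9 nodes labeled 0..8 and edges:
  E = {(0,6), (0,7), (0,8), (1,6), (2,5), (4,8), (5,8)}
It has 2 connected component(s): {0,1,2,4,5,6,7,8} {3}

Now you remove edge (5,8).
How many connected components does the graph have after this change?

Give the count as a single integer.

Answer: 3

Derivation:
Initial component count: 2
Remove (5,8): it was a bridge. Count increases: 2 -> 3.
  After removal, components: {0,1,4,6,7,8} {2,5} {3}
New component count: 3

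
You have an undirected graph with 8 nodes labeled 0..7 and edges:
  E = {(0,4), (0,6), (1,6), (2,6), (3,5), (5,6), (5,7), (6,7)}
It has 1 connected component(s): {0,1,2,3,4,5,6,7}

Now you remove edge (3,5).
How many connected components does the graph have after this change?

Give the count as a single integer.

Initial component count: 1
Remove (3,5): it was a bridge. Count increases: 1 -> 2.
  After removal, components: {0,1,2,4,5,6,7} {3}
New component count: 2

Answer: 2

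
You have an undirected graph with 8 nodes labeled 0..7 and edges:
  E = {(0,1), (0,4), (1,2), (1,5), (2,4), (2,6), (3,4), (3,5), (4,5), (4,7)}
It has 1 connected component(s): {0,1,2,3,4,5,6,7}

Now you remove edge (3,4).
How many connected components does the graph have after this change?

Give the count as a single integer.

Initial component count: 1
Remove (3,4): not a bridge. Count unchanged: 1.
  After removal, components: {0,1,2,3,4,5,6,7}
New component count: 1

Answer: 1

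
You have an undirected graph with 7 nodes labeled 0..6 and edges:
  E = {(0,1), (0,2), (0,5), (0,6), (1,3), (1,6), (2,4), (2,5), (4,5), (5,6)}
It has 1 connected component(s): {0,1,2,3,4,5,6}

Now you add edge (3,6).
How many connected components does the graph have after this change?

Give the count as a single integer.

Initial component count: 1
Add (3,6): endpoints already in same component. Count unchanged: 1.
New component count: 1

Answer: 1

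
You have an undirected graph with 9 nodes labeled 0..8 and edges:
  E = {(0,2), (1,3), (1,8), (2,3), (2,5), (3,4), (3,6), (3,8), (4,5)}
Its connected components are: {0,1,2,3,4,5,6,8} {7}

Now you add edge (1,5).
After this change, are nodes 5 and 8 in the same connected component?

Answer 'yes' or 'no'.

Answer: yes

Derivation:
Initial components: {0,1,2,3,4,5,6,8} {7}
Adding edge (1,5): both already in same component {0,1,2,3,4,5,6,8}. No change.
New components: {0,1,2,3,4,5,6,8} {7}
Are 5 and 8 in the same component? yes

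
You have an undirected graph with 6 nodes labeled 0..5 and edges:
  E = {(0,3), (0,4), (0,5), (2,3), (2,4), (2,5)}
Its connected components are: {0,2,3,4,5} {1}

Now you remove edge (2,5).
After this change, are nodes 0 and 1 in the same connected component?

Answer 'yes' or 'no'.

Initial components: {0,2,3,4,5} {1}
Removing edge (2,5): not a bridge — component count unchanged at 2.
New components: {0,2,3,4,5} {1}
Are 0 and 1 in the same component? no

Answer: no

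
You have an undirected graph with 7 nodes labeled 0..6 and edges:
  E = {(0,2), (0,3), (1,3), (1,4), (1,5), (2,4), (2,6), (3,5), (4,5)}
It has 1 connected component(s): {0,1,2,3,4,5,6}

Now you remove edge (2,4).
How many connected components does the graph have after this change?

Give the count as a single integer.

Initial component count: 1
Remove (2,4): not a bridge. Count unchanged: 1.
  After removal, components: {0,1,2,3,4,5,6}
New component count: 1

Answer: 1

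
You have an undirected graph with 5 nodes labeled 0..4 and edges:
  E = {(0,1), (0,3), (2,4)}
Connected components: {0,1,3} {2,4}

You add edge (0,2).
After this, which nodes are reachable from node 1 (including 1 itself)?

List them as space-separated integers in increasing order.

Answer: 0 1 2 3 4

Derivation:
Before: nodes reachable from 1: {0,1,3}
Adding (0,2): merges 1's component with another. Reachability grows.
After: nodes reachable from 1: {0,1,2,3,4}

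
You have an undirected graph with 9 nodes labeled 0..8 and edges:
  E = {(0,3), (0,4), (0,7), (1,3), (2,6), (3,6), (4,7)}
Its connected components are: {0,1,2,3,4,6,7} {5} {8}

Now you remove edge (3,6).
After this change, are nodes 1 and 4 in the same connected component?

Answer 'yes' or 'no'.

Answer: yes

Derivation:
Initial components: {0,1,2,3,4,6,7} {5} {8}
Removing edge (3,6): it was a bridge — component count 3 -> 4.
New components: {0,1,3,4,7} {2,6} {5} {8}
Are 1 and 4 in the same component? yes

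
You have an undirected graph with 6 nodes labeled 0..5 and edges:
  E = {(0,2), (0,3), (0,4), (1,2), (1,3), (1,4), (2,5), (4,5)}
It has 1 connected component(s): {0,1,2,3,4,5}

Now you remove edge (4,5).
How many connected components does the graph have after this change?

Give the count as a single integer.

Answer: 1

Derivation:
Initial component count: 1
Remove (4,5): not a bridge. Count unchanged: 1.
  After removal, components: {0,1,2,3,4,5}
New component count: 1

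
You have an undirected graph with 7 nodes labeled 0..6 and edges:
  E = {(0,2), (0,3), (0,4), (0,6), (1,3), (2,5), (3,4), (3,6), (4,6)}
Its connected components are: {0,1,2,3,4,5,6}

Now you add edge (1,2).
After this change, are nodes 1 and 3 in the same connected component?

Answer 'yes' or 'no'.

Initial components: {0,1,2,3,4,5,6}
Adding edge (1,2): both already in same component {0,1,2,3,4,5,6}. No change.
New components: {0,1,2,3,4,5,6}
Are 1 and 3 in the same component? yes

Answer: yes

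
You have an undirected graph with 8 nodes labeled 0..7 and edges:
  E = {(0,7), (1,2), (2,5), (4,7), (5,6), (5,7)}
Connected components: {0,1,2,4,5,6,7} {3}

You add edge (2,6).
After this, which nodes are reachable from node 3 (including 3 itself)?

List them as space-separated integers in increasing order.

Answer: 3

Derivation:
Before: nodes reachable from 3: {3}
Adding (2,6): both endpoints already in same component. Reachability from 3 unchanged.
After: nodes reachable from 3: {3}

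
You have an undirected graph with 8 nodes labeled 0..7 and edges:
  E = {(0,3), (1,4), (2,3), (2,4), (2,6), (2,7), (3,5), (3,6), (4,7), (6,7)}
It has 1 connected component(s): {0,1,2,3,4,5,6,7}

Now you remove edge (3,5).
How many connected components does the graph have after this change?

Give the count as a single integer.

Initial component count: 1
Remove (3,5): it was a bridge. Count increases: 1 -> 2.
  After removal, components: {0,1,2,3,4,6,7} {5}
New component count: 2

Answer: 2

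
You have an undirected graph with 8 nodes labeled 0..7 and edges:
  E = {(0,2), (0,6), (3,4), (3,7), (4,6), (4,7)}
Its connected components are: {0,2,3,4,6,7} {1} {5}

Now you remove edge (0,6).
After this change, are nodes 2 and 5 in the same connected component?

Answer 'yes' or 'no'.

Initial components: {0,2,3,4,6,7} {1} {5}
Removing edge (0,6): it was a bridge — component count 3 -> 4.
New components: {0,2} {1} {3,4,6,7} {5}
Are 2 and 5 in the same component? no

Answer: no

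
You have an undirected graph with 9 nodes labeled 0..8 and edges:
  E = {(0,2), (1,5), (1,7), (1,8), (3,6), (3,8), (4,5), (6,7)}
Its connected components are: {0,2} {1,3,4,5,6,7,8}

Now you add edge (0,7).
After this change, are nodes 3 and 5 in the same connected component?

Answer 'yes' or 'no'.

Initial components: {0,2} {1,3,4,5,6,7,8}
Adding edge (0,7): merges {0,2} and {1,3,4,5,6,7,8}.
New components: {0,1,2,3,4,5,6,7,8}
Are 3 and 5 in the same component? yes

Answer: yes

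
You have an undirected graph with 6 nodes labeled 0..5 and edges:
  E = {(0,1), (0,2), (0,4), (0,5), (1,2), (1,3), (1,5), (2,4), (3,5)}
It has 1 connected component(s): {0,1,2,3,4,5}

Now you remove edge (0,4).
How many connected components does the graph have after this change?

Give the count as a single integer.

Answer: 1

Derivation:
Initial component count: 1
Remove (0,4): not a bridge. Count unchanged: 1.
  After removal, components: {0,1,2,3,4,5}
New component count: 1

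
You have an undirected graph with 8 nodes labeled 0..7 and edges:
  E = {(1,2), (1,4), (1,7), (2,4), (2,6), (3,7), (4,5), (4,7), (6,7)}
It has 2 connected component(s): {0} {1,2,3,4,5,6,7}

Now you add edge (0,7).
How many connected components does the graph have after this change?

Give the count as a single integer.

Initial component count: 2
Add (0,7): merges two components. Count decreases: 2 -> 1.
New component count: 1

Answer: 1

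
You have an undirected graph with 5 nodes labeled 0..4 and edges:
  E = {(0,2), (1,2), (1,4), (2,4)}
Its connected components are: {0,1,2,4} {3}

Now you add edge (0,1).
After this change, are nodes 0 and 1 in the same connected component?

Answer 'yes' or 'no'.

Answer: yes

Derivation:
Initial components: {0,1,2,4} {3}
Adding edge (0,1): both already in same component {0,1,2,4}. No change.
New components: {0,1,2,4} {3}
Are 0 and 1 in the same component? yes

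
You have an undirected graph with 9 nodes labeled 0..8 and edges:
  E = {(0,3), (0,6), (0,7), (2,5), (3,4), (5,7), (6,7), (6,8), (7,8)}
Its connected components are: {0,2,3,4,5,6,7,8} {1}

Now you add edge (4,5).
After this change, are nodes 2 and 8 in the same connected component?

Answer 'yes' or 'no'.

Initial components: {0,2,3,4,5,6,7,8} {1}
Adding edge (4,5): both already in same component {0,2,3,4,5,6,7,8}. No change.
New components: {0,2,3,4,5,6,7,8} {1}
Are 2 and 8 in the same component? yes

Answer: yes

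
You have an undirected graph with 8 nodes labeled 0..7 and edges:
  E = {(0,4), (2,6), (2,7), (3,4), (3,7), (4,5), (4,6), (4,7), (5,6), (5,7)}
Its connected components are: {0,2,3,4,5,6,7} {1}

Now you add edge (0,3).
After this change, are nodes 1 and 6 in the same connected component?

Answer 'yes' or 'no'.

Initial components: {0,2,3,4,5,6,7} {1}
Adding edge (0,3): both already in same component {0,2,3,4,5,6,7}. No change.
New components: {0,2,3,4,5,6,7} {1}
Are 1 and 6 in the same component? no

Answer: no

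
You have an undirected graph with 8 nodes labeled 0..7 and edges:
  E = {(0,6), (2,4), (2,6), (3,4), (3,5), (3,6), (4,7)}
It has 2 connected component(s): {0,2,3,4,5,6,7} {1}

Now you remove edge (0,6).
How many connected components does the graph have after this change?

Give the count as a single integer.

Initial component count: 2
Remove (0,6): it was a bridge. Count increases: 2 -> 3.
  After removal, components: {0} {1} {2,3,4,5,6,7}
New component count: 3

Answer: 3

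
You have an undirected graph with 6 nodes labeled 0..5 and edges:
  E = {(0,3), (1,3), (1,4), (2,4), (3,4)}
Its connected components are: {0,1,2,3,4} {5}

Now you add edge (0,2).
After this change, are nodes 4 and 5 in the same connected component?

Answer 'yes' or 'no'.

Initial components: {0,1,2,3,4} {5}
Adding edge (0,2): both already in same component {0,1,2,3,4}. No change.
New components: {0,1,2,3,4} {5}
Are 4 and 5 in the same component? no

Answer: no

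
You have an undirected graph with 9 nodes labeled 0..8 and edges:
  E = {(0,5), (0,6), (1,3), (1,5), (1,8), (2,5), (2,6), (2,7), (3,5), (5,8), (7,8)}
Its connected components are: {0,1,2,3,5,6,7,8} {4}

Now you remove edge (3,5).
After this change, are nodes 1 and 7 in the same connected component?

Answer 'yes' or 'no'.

Answer: yes

Derivation:
Initial components: {0,1,2,3,5,6,7,8} {4}
Removing edge (3,5): not a bridge — component count unchanged at 2.
New components: {0,1,2,3,5,6,7,8} {4}
Are 1 and 7 in the same component? yes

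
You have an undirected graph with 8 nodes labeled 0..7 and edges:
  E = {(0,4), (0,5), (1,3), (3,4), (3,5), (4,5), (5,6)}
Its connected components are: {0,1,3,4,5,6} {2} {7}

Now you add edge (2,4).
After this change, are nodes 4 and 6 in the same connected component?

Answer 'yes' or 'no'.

Initial components: {0,1,3,4,5,6} {2} {7}
Adding edge (2,4): merges {2} and {0,1,3,4,5,6}.
New components: {0,1,2,3,4,5,6} {7}
Are 4 and 6 in the same component? yes

Answer: yes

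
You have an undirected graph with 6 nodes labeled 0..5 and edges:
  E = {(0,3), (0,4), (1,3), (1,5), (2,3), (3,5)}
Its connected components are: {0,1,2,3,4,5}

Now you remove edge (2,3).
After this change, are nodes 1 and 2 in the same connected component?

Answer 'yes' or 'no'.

Initial components: {0,1,2,3,4,5}
Removing edge (2,3): it was a bridge — component count 1 -> 2.
New components: {0,1,3,4,5} {2}
Are 1 and 2 in the same component? no

Answer: no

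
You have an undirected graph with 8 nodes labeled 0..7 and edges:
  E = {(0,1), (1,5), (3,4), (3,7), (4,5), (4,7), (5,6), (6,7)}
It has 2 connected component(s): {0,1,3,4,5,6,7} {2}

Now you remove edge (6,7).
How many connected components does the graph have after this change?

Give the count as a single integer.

Initial component count: 2
Remove (6,7): not a bridge. Count unchanged: 2.
  After removal, components: {0,1,3,4,5,6,7} {2}
New component count: 2

Answer: 2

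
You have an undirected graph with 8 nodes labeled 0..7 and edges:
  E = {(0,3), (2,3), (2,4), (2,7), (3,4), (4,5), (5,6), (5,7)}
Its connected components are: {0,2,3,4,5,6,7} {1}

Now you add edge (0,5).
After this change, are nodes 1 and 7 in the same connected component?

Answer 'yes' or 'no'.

Answer: no

Derivation:
Initial components: {0,2,3,4,5,6,7} {1}
Adding edge (0,5): both already in same component {0,2,3,4,5,6,7}. No change.
New components: {0,2,3,4,5,6,7} {1}
Are 1 and 7 in the same component? no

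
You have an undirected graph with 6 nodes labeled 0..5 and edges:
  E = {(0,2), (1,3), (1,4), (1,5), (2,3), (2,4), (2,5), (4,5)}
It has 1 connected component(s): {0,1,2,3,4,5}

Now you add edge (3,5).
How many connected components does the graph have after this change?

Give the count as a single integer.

Answer: 1

Derivation:
Initial component count: 1
Add (3,5): endpoints already in same component. Count unchanged: 1.
New component count: 1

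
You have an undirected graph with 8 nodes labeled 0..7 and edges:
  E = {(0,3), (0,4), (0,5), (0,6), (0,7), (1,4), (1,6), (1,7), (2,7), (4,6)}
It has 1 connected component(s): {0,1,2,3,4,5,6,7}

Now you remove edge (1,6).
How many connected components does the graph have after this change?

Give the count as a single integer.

Initial component count: 1
Remove (1,6): not a bridge. Count unchanged: 1.
  After removal, components: {0,1,2,3,4,5,6,7}
New component count: 1

Answer: 1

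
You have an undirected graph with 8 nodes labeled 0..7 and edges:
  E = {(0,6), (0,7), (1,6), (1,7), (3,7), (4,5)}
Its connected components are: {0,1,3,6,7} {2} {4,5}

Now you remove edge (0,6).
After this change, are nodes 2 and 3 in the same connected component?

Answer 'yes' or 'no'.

Answer: no

Derivation:
Initial components: {0,1,3,6,7} {2} {4,5}
Removing edge (0,6): not a bridge — component count unchanged at 3.
New components: {0,1,3,6,7} {2} {4,5}
Are 2 and 3 in the same component? no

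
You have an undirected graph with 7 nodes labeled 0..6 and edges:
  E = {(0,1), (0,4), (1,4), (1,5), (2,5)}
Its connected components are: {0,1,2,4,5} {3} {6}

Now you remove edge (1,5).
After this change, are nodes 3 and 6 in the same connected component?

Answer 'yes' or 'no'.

Answer: no

Derivation:
Initial components: {0,1,2,4,5} {3} {6}
Removing edge (1,5): it was a bridge — component count 3 -> 4.
New components: {0,1,4} {2,5} {3} {6}
Are 3 and 6 in the same component? no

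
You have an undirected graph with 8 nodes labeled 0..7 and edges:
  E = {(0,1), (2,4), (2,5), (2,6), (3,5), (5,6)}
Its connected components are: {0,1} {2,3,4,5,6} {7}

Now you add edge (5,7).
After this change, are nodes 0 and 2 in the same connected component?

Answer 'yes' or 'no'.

Initial components: {0,1} {2,3,4,5,6} {7}
Adding edge (5,7): merges {2,3,4,5,6} and {7}.
New components: {0,1} {2,3,4,5,6,7}
Are 0 and 2 in the same component? no

Answer: no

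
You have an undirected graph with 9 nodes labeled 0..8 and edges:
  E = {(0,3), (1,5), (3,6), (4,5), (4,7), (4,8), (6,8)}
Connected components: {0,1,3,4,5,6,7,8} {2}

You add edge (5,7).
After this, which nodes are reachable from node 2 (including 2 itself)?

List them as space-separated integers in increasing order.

Before: nodes reachable from 2: {2}
Adding (5,7): both endpoints already in same component. Reachability from 2 unchanged.
After: nodes reachable from 2: {2}

Answer: 2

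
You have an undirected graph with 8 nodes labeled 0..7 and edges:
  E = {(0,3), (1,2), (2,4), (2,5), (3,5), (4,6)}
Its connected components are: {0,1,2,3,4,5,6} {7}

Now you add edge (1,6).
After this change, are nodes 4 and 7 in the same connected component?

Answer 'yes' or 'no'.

Initial components: {0,1,2,3,4,5,6} {7}
Adding edge (1,6): both already in same component {0,1,2,3,4,5,6}. No change.
New components: {0,1,2,3,4,5,6} {7}
Are 4 and 7 in the same component? no

Answer: no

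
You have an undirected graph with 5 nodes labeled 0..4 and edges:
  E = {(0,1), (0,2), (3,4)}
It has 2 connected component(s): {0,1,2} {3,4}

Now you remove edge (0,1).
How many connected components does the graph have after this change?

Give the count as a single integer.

Answer: 3

Derivation:
Initial component count: 2
Remove (0,1): it was a bridge. Count increases: 2 -> 3.
  After removal, components: {0,2} {1} {3,4}
New component count: 3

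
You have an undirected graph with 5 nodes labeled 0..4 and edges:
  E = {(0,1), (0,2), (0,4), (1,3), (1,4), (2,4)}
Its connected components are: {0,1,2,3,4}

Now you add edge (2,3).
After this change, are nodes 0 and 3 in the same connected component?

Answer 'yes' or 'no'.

Initial components: {0,1,2,3,4}
Adding edge (2,3): both already in same component {0,1,2,3,4}. No change.
New components: {0,1,2,3,4}
Are 0 and 3 in the same component? yes

Answer: yes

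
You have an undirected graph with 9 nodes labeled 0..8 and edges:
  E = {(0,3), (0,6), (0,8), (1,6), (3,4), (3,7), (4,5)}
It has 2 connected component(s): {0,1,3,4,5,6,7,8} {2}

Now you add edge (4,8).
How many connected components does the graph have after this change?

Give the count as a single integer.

Answer: 2

Derivation:
Initial component count: 2
Add (4,8): endpoints already in same component. Count unchanged: 2.
New component count: 2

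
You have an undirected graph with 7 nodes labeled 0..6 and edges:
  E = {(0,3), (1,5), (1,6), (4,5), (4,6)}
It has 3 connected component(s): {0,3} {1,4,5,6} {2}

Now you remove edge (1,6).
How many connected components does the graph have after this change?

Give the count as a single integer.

Answer: 3

Derivation:
Initial component count: 3
Remove (1,6): not a bridge. Count unchanged: 3.
  After removal, components: {0,3} {1,4,5,6} {2}
New component count: 3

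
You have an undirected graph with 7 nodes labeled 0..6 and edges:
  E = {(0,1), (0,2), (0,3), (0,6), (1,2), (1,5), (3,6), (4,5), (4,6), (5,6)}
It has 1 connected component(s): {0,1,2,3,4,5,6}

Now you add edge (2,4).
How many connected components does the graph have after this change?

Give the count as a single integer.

Answer: 1

Derivation:
Initial component count: 1
Add (2,4): endpoints already in same component. Count unchanged: 1.
New component count: 1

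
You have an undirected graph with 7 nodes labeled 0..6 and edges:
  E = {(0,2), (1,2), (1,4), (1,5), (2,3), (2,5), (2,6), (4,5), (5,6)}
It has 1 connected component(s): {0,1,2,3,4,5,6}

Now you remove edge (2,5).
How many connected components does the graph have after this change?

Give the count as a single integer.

Initial component count: 1
Remove (2,5): not a bridge. Count unchanged: 1.
  After removal, components: {0,1,2,3,4,5,6}
New component count: 1

Answer: 1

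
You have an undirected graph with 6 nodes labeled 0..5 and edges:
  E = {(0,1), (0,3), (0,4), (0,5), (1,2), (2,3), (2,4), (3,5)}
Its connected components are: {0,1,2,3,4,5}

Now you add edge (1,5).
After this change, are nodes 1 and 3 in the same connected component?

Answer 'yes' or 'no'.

Answer: yes

Derivation:
Initial components: {0,1,2,3,4,5}
Adding edge (1,5): both already in same component {0,1,2,3,4,5}. No change.
New components: {0,1,2,3,4,5}
Are 1 and 3 in the same component? yes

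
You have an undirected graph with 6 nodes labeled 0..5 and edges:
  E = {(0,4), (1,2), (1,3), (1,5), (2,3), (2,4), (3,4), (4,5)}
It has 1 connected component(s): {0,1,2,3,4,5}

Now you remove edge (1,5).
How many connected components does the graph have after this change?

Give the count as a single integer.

Answer: 1

Derivation:
Initial component count: 1
Remove (1,5): not a bridge. Count unchanged: 1.
  After removal, components: {0,1,2,3,4,5}
New component count: 1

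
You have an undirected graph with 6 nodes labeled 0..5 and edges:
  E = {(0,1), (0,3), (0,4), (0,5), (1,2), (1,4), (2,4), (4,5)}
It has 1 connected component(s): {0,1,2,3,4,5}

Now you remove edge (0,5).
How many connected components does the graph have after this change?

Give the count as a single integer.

Answer: 1

Derivation:
Initial component count: 1
Remove (0,5): not a bridge. Count unchanged: 1.
  After removal, components: {0,1,2,3,4,5}
New component count: 1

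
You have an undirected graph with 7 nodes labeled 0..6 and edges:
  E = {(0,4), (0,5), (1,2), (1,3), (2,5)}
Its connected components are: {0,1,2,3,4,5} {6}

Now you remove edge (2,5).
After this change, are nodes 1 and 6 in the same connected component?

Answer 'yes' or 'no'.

Initial components: {0,1,2,3,4,5} {6}
Removing edge (2,5): it was a bridge — component count 2 -> 3.
New components: {0,4,5} {1,2,3} {6}
Are 1 and 6 in the same component? no

Answer: no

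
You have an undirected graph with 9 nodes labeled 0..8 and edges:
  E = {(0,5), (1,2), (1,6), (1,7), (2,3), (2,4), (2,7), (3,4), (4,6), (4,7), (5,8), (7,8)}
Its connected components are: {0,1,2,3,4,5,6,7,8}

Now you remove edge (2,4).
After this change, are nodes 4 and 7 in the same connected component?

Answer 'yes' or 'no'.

Answer: yes

Derivation:
Initial components: {0,1,2,3,4,5,6,7,8}
Removing edge (2,4): not a bridge — component count unchanged at 1.
New components: {0,1,2,3,4,5,6,7,8}
Are 4 and 7 in the same component? yes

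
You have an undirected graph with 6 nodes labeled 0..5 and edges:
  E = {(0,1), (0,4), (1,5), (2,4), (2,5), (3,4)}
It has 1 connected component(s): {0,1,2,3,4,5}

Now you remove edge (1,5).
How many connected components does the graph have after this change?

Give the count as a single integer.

Answer: 1

Derivation:
Initial component count: 1
Remove (1,5): not a bridge. Count unchanged: 1.
  After removal, components: {0,1,2,3,4,5}
New component count: 1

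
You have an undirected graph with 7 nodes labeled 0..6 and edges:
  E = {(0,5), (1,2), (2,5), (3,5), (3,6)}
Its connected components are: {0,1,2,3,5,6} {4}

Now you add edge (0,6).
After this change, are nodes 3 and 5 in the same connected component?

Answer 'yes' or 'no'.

Answer: yes

Derivation:
Initial components: {0,1,2,3,5,6} {4}
Adding edge (0,6): both already in same component {0,1,2,3,5,6}. No change.
New components: {0,1,2,3,5,6} {4}
Are 3 and 5 in the same component? yes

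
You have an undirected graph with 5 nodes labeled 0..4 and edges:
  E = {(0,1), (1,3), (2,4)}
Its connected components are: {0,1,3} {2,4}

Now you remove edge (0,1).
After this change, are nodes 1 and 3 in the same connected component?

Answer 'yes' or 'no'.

Initial components: {0,1,3} {2,4}
Removing edge (0,1): it was a bridge — component count 2 -> 3.
New components: {0} {1,3} {2,4}
Are 1 and 3 in the same component? yes

Answer: yes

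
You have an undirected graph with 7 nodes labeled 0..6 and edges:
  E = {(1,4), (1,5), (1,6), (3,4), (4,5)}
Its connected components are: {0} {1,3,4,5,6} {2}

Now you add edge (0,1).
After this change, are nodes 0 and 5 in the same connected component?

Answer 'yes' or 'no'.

Initial components: {0} {1,3,4,5,6} {2}
Adding edge (0,1): merges {0} and {1,3,4,5,6}.
New components: {0,1,3,4,5,6} {2}
Are 0 and 5 in the same component? yes

Answer: yes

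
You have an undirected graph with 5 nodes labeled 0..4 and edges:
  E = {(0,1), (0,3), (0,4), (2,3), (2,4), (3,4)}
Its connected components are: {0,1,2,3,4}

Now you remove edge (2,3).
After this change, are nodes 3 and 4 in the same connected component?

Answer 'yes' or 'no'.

Answer: yes

Derivation:
Initial components: {0,1,2,3,4}
Removing edge (2,3): not a bridge — component count unchanged at 1.
New components: {0,1,2,3,4}
Are 3 and 4 in the same component? yes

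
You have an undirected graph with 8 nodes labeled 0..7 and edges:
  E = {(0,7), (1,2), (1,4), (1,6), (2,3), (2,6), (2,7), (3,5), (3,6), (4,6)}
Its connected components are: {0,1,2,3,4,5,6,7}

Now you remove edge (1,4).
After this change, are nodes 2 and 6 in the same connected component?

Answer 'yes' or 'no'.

Initial components: {0,1,2,3,4,5,6,7}
Removing edge (1,4): not a bridge — component count unchanged at 1.
New components: {0,1,2,3,4,5,6,7}
Are 2 and 6 in the same component? yes

Answer: yes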